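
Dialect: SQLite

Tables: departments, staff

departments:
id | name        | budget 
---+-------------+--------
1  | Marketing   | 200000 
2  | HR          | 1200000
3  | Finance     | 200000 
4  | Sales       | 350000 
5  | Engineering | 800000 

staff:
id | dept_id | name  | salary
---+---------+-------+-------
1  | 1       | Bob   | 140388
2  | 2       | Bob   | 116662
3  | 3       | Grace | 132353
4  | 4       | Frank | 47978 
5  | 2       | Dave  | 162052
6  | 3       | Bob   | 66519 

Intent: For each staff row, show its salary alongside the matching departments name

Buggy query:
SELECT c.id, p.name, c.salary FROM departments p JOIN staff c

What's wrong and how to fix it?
Bug: JOIN with no ON clause produces a cartesian product; every staff row pairs with every departments row

Fix: Specify the join condition linking the foreign key to the parent id

Corrected query:
SELECT c.id, p.name, c.salary FROM departments p JOIN staff c ON c.dept_id = p.id

Result:
id | name      | salary
---+-----------+-------
1  | Marketing | 140388
2  | HR        | 116662
3  | Finance   | 132353
4  | Sales     | 47978 
5  | HR        | 162052
6  | Finance   | 66519 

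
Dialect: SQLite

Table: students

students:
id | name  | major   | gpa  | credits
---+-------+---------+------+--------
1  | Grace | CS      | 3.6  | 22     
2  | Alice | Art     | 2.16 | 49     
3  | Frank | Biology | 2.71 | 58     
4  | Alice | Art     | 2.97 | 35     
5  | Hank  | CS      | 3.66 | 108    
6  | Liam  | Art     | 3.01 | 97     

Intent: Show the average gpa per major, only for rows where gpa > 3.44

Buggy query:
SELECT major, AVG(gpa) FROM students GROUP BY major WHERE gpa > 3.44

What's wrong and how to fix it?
Bug: Row-level WHERE must come before GROUP BY in the clause order

Fix: Place WHERE between FROM and GROUP BY

Corrected query:
SELECT major, AVG(gpa) FROM students WHERE gpa > 3.44 GROUP BY major

Result:
major | AVG(gpa)
------+---------
CS    | 3.63    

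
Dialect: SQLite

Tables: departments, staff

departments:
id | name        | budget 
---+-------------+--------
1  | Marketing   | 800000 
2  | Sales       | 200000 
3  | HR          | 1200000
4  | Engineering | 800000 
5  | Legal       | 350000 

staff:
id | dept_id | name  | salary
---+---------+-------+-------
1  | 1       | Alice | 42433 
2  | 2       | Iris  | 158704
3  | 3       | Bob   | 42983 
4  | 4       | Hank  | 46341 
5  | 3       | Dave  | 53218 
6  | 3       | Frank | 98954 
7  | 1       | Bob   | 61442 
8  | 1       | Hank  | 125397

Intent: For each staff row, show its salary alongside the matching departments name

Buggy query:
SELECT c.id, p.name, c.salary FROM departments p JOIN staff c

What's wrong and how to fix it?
Bug: JOIN with no ON clause produces a cartesian product; every staff row pairs with every departments row

Fix: Add ON c.dept_id = p.id to the JOIN

Corrected query:
SELECT c.id, p.name, c.salary FROM departments p JOIN staff c ON c.dept_id = p.id

Result:
id | name        | salary
---+-------------+-------
1  | Marketing   | 42433 
2  | Sales       | 158704
3  | HR          | 42983 
4  | Engineering | 46341 
5  | HR          | 53218 
6  | HR          | 98954 
7  | Marketing   | 61442 
8  | Marketing   | 125397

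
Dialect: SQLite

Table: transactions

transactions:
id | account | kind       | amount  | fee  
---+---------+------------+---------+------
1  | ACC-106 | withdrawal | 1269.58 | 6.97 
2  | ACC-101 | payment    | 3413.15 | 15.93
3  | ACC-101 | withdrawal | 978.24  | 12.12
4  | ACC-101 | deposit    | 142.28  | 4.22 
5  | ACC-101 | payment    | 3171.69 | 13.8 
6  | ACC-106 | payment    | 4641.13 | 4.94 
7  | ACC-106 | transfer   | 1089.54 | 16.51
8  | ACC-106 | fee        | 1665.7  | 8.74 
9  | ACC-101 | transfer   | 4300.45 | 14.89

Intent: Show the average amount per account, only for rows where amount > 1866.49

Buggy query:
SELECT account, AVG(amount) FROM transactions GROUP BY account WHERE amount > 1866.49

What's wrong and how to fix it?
Bug: Row-level WHERE must come before GROUP BY in the clause order

Fix: Move the WHERE clause before GROUP BY

Corrected query:
SELECT account, AVG(amount) FROM transactions WHERE amount > 1866.49 GROUP BY account

Result:
account | AVG(amount)
--------+------------
ACC-101 | 3628.43    
ACC-106 | 4641.13    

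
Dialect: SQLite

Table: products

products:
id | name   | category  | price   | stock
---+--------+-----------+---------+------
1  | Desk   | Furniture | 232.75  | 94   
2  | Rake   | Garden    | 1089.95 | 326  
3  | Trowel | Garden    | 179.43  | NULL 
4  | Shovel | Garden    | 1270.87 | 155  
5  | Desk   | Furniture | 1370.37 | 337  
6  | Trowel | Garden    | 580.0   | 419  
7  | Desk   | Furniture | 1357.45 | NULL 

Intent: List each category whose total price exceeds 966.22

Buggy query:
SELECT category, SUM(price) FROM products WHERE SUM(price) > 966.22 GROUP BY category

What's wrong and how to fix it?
Bug: SUM(price) is an aggregate, but WHERE filters rows before aggregation

Fix: Use HAVING (which filters groups after aggregation) instead of WHERE

Corrected query:
SELECT category, SUM(price) FROM products GROUP BY category HAVING SUM(price) > 966.22

Result:
category  | SUM(price)
----------+-----------
Furniture | 2960.57   
Garden    | 3120.25   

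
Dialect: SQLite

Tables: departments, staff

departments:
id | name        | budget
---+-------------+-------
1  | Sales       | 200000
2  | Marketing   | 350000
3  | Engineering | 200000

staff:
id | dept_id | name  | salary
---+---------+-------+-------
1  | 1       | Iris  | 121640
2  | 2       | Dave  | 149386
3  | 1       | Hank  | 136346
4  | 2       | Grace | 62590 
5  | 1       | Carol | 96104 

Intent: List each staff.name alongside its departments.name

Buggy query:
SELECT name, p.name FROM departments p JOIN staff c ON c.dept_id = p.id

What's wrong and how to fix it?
Bug: Both tables have a 'name' column; the unqualified reference is ambiguous

Fix: Prefix ambiguous columns with the table alias

Corrected query:
SELECT c.name, p.name FROM departments p JOIN staff c ON c.dept_id = p.id

Result:
name  | name     
------+----------
Iris  | Sales    
Dave  | Marketing
Hank  | Sales    
Grace | Marketing
Carol | Sales    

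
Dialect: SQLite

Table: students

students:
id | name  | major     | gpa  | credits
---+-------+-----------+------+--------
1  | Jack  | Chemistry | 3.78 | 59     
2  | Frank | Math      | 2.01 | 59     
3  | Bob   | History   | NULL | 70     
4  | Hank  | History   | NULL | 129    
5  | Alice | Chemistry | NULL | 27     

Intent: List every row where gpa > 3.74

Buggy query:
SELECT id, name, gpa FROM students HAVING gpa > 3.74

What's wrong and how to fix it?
Bug: This is a non-aggregate query (no GROUP BY, no aggregates), so in SQLite the HAVING clause is invalid here; a row-level condition belongs in WHERE

Fix: Use WHERE for row-level filtering

Corrected query:
SELECT id, name, gpa FROM students WHERE gpa > 3.74

Result:
id | name | gpa 
---+------+-----
1  | Jack | 3.78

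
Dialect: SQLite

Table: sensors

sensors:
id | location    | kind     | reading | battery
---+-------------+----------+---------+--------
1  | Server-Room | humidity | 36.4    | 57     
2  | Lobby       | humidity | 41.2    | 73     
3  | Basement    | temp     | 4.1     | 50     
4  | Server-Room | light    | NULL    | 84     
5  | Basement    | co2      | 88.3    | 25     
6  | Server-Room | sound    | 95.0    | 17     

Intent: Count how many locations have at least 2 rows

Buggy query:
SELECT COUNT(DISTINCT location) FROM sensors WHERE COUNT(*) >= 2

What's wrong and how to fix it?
Bug: WHERE filters individual rows, not groups, so a group-level COUNT is invalid there

Fix: Group first with HAVING COUNT(*) >= 2, then COUNT the resulting groups

Corrected query:
SELECT COUNT(*) FROM (SELECT location FROM sensors GROUP BY location HAVING COUNT(*) >= 2)

Result:
COUNT(*)
--------
2       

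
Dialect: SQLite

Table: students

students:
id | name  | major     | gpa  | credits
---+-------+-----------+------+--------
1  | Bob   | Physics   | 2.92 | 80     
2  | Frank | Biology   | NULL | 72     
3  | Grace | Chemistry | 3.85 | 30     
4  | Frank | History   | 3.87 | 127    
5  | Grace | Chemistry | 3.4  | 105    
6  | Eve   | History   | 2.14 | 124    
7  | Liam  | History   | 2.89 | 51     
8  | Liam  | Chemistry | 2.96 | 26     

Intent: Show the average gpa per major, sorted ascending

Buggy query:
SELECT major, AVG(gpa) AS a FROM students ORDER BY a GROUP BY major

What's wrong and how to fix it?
Bug: GROUP BY must precede ORDER BY

Fix: Reorder: SELECT … FROM … GROUP BY … ORDER BY …

Corrected query:
SELECT major, AVG(gpa) AS a FROM students GROUP BY major ORDER BY a

Result:
major     | a       
----------+---------
Biology   | NULL    
Physics   | 2.92    
History   | 2.966667
Chemistry | 3.403333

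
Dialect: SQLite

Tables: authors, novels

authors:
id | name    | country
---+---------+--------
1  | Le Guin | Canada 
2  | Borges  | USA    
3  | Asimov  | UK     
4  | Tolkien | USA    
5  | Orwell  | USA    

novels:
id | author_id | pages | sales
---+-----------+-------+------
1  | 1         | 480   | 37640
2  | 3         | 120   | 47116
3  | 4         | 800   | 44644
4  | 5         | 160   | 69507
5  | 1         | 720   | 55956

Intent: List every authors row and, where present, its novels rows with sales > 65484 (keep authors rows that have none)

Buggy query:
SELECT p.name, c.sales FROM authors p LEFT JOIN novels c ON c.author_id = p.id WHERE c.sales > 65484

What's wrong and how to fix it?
Bug: A WHERE condition on the right-hand table after LEFT JOIN drops unmatched parents

Fix: Move the right-table condition into the ON clause so unmatched parents are kept

Corrected query:
SELECT p.name, c.sales FROM authors p LEFT JOIN novels c ON c.author_id = p.id AND c.sales > 65484

Result:
name    | sales
--------+------
Le Guin | NULL 
Borges  | NULL 
Asimov  | NULL 
Tolkien | NULL 
Orwell  | 69507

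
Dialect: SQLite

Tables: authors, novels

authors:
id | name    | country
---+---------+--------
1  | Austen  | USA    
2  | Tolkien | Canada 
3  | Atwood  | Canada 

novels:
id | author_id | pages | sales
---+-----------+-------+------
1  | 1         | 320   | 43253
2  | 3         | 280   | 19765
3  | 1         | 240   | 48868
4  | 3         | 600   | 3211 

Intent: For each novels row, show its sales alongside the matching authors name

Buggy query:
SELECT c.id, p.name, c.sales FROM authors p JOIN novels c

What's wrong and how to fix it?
Bug: JOIN with no ON clause produces a cartesian product; every novels row pairs with every authors row

Fix: Add ON c.author_id = p.id to the JOIN

Corrected query:
SELECT c.id, p.name, c.sales FROM authors p JOIN novels c ON c.author_id = p.id

Result:
id | name   | sales
---+--------+------
1  | Austen | 43253
2  | Atwood | 19765
3  | Austen | 48868
4  | Atwood | 3211 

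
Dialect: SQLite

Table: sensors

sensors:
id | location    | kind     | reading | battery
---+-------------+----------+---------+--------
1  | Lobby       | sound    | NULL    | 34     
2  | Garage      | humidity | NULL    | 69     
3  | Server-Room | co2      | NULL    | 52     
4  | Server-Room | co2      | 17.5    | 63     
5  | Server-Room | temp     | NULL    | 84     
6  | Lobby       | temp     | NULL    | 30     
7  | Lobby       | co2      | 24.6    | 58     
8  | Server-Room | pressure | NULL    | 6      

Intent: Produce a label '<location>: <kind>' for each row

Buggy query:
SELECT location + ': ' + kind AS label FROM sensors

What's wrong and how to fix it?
Bug: SQLite uses || for string concatenation; + coerces text to numbers (yielding 0)

Fix: Use the || operator for string concatenation

Corrected query:
SELECT location || ': ' || kind AS label FROM sensors

Result:
label                
---------------------
Lobby: sound         
Garage: humidity     
Server-Room: co2     
Server-Room: co2     
Server-Room: temp    
Lobby: temp          
Lobby: co2           
Server-Room: pressure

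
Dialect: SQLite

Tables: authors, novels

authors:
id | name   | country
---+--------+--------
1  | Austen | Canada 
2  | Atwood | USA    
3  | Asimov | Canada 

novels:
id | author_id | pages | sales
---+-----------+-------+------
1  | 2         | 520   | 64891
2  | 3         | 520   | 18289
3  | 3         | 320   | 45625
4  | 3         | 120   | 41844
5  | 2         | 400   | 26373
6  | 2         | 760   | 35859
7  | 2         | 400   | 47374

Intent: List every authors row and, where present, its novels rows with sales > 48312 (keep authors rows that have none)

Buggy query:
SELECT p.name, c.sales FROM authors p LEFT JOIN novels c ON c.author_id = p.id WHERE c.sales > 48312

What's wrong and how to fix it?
Bug: Filtering c.sales in WHERE discards the NULL rows produced by LEFT JOIN, turning it into an inner join

Fix: Move the right-table condition into the ON clause so unmatched parents are kept

Corrected query:
SELECT p.name, c.sales FROM authors p LEFT JOIN novels c ON c.author_id = p.id AND c.sales > 48312

Result:
name   | sales
-------+------
Austen | NULL 
Atwood | 64891
Asimov | NULL 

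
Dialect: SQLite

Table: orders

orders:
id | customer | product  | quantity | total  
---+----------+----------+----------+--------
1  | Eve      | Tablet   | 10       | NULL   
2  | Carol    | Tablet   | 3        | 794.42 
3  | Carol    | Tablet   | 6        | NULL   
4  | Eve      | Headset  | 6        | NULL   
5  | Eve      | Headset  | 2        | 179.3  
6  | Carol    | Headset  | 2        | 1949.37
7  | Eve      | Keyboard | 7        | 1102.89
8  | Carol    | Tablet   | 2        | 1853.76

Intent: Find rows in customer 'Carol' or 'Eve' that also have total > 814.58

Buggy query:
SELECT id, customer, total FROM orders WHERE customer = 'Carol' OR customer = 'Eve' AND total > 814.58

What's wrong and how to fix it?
Bug: Without parentheses, AND is evaluated before OR, so the total filter only applies to the 'Eve' branch

Fix: Add parentheses around the OR so the AND applies to both alternatives

Corrected query:
SELECT id, customer, total FROM orders WHERE (customer = 'Carol' OR customer = 'Eve') AND total > 814.58

Result:
id | customer | total  
---+----------+--------
6  | Carol    | 1949.37
7  | Eve      | 1102.89
8  | Carol    | 1853.76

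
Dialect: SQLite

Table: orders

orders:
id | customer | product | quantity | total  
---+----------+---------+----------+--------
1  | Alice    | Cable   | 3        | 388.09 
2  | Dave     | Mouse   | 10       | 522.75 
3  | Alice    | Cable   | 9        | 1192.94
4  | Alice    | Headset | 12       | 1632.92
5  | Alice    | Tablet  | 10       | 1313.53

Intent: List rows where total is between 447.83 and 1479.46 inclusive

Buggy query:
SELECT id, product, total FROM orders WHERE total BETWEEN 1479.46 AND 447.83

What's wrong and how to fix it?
Bug: BETWEEN expects the lower bound first; with 1479.46 AND 447.83 the range is empty

Fix: Swap the bounds so the smaller value comes first

Corrected query:
SELECT id, product, total FROM orders WHERE total BETWEEN 447.83 AND 1479.46

Result:
id | product | total  
---+---------+--------
2  | Mouse   | 522.75 
3  | Cable   | 1192.94
5  | Tablet  | 1313.53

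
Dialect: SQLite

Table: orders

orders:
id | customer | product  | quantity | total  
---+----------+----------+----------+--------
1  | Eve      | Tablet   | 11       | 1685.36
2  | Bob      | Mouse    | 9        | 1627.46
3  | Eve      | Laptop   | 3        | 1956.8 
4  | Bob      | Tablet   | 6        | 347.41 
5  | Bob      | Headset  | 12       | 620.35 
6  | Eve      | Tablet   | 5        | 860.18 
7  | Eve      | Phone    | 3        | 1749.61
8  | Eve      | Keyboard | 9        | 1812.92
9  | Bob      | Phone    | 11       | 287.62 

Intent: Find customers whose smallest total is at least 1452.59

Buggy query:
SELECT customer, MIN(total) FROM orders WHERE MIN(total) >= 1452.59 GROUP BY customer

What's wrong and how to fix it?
Bug: MIN() in WHERE is a misuse of aggregate

Fix: Replace WHERE with HAVING after the GROUP BY

Corrected query:
SELECT customer, MIN(total) FROM orders GROUP BY customer HAVING MIN(total) >= 1452.59

Result:
(no rows)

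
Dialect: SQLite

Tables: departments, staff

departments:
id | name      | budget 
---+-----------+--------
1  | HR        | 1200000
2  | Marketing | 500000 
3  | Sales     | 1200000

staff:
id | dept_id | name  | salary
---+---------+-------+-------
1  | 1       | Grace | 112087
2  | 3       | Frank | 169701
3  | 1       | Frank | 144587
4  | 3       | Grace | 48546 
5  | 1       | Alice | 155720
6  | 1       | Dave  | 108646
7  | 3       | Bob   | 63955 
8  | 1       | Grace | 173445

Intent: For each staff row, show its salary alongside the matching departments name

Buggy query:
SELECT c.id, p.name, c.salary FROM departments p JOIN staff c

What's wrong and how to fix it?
Bug: Missing join condition: each staff row is matched to all departments rows instead of just its own

Fix: Add ON c.dept_id = p.id to the JOIN

Corrected query:
SELECT c.id, p.name, c.salary FROM departments p JOIN staff c ON c.dept_id = p.id

Result:
id | name  | salary
---+-------+-------
1  | HR    | 112087
2  | Sales | 169701
3  | HR    | 144587
4  | Sales | 48546 
5  | HR    | 155720
6  | HR    | 108646
7  | Sales | 63955 
8  | HR    | 173445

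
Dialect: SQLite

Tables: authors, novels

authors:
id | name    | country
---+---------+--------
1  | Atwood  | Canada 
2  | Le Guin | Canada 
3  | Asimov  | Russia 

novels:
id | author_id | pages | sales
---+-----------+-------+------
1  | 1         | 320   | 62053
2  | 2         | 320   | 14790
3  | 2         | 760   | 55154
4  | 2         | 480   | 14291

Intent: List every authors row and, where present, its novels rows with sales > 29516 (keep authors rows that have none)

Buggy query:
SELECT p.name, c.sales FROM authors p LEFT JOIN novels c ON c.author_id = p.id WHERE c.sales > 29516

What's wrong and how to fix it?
Bug: Filtering c.sales in WHERE discards the NULL rows produced by LEFT JOIN, turning it into an inner join

Fix: Move the right-table condition into the ON clause so unmatched parents are kept

Corrected query:
SELECT p.name, c.sales FROM authors p LEFT JOIN novels c ON c.author_id = p.id AND c.sales > 29516

Result:
name    | sales
--------+------
Atwood  | 62053
Le Guin | 55154
Asimov  | NULL 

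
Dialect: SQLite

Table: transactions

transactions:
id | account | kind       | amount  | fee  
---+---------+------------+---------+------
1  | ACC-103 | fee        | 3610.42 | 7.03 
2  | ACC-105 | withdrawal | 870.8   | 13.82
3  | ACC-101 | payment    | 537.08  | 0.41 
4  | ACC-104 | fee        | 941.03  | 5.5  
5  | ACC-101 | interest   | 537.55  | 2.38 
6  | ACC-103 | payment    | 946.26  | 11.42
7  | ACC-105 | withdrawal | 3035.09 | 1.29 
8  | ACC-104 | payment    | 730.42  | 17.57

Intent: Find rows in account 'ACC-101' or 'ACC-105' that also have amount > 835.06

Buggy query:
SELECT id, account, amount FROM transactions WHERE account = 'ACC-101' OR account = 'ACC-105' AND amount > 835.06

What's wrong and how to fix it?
Bug: AND binds tighter than OR, so this parses as account = 'ACC-101' OR (account = 'ACC-105' AND amount > 835.06)

Fix: Group the OR with parentheses (or use IN), then AND the threshold

Corrected query:
SELECT id, account, amount FROM transactions WHERE (account = 'ACC-101' OR account = 'ACC-105') AND amount > 835.06

Result:
id | account | amount 
---+---------+--------
2  | ACC-105 | 870.8  
7  | ACC-105 | 3035.09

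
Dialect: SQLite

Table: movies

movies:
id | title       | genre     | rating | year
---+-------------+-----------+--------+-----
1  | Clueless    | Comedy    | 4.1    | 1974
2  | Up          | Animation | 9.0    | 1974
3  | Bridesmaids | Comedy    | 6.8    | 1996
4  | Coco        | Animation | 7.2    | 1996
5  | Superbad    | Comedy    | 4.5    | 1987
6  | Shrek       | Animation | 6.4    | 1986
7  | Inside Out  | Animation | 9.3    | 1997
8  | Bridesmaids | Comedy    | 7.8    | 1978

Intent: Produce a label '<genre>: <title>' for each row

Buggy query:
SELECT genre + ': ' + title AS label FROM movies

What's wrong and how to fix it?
Bug: SQLite uses || for string concatenation; + coerces text to numbers (yielding 0)

Fix: Replace + with || to concatenate text

Corrected query:
SELECT genre || ': ' || title AS label FROM movies

Result:
label                
---------------------
Comedy: Clueless     
Animation: Up        
Comedy: Bridesmaids  
Animation: Coco      
Comedy: Superbad     
Animation: Shrek     
Animation: Inside Out
Comedy: Bridesmaids  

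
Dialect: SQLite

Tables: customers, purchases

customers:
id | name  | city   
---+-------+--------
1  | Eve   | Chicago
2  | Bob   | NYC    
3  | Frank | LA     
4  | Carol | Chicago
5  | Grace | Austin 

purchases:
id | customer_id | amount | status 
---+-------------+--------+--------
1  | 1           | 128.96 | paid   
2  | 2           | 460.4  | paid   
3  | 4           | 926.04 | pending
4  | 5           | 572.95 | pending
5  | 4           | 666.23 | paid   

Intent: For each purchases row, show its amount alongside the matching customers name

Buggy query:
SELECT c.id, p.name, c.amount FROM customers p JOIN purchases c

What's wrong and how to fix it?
Bug: JOIN with no ON clause produces a cartesian product; every purchases row pairs with every customers row

Fix: Specify the join condition linking the foreign key to the parent id

Corrected query:
SELECT c.id, p.name, c.amount FROM customers p JOIN purchases c ON c.customer_id = p.id

Result:
id | name  | amount
---+-------+-------
1  | Eve   | 128.96
2  | Bob   | 460.4 
3  | Carol | 926.04
4  | Grace | 572.95
5  | Carol | 666.23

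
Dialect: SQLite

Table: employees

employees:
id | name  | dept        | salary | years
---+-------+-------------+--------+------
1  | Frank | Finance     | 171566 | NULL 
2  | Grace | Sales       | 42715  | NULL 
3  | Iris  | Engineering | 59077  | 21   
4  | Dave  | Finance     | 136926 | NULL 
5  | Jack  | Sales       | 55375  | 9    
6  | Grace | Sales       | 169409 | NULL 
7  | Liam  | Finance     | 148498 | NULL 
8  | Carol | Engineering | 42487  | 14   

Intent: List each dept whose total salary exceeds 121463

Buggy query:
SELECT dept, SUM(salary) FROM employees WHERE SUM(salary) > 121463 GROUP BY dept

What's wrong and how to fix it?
Bug: SUM(salary) is an aggregate, but WHERE filters rows before aggregation

Fix: Move the aggregate condition to a HAVING clause

Corrected query:
SELECT dept, SUM(salary) FROM employees GROUP BY dept HAVING SUM(salary) > 121463

Result:
dept    | SUM(salary)
--------+------------
Finance | 456990     
Sales   | 267499     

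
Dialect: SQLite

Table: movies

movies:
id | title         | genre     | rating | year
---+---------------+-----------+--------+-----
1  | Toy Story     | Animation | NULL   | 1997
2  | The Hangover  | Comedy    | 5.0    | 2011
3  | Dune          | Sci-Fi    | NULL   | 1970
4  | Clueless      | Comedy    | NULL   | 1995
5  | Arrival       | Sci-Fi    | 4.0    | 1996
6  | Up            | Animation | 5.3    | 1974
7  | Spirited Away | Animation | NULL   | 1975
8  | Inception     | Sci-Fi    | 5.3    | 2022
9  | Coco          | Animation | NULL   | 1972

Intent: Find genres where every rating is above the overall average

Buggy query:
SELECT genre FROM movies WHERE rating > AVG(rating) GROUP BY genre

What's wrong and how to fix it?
Bug: AVG() is an aggregate; it can't sit directly in WHERE

Fix: Compute the overall average in a scalar subquery and compare each group's MIN against it in HAVING

Corrected query:
SELECT genre FROM movies GROUP BY genre HAVING MIN(rating) > (SELECT AVG(rating) FROM movies)

Result:
genre    
---------
Animation
Comedy   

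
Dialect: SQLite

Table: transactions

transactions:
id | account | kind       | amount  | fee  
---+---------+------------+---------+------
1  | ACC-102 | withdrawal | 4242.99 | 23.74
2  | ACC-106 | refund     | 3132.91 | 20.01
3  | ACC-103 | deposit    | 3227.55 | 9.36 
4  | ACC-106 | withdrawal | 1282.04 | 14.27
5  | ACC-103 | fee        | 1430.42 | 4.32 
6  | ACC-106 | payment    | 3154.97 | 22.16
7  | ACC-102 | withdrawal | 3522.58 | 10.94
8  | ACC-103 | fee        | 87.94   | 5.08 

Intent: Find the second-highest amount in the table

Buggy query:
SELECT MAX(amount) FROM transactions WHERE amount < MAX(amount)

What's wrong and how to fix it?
Bug: The inner MAX is an aggregate inside WHERE, which is not allowed

Fix: Put the inner MAX in a scalar subquery

Corrected query:
SELECT MAX(amount) FROM transactions WHERE amount < (SELECT MAX(amount) FROM transactions)

Result:
MAX(amount)
-----------
3522.58    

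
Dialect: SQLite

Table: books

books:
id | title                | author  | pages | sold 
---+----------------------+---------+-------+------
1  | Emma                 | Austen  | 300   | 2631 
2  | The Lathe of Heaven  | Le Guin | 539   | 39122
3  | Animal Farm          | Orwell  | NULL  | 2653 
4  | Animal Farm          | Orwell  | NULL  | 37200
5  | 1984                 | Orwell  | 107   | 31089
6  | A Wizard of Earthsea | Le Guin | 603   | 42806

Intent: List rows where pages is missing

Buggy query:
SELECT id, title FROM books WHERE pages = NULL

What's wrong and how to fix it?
Bug: Comparing to NULL with '=' never matches; NULL = NULL is unknown, not true

Fix: Use IS NULL to test for NULL

Corrected query:
SELECT id, title FROM books WHERE pages IS NULL

Result:
id | title      
---+------------
3  | Animal Farm
4  | Animal Farm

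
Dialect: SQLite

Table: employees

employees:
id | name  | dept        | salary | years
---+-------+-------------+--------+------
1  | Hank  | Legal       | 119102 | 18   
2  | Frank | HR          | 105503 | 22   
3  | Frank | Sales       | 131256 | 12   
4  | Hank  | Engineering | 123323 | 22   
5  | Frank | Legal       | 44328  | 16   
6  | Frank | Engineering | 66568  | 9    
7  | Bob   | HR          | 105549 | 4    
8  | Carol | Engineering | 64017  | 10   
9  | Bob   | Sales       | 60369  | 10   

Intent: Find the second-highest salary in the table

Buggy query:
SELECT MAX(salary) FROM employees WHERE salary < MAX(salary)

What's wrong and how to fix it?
Bug: The inner MAX is an aggregate inside WHERE, which is not allowed

Fix: Put the inner MAX in a scalar subquery

Corrected query:
SELECT MAX(salary) FROM employees WHERE salary < (SELECT MAX(salary) FROM employees)

Result:
MAX(salary)
-----------
123323     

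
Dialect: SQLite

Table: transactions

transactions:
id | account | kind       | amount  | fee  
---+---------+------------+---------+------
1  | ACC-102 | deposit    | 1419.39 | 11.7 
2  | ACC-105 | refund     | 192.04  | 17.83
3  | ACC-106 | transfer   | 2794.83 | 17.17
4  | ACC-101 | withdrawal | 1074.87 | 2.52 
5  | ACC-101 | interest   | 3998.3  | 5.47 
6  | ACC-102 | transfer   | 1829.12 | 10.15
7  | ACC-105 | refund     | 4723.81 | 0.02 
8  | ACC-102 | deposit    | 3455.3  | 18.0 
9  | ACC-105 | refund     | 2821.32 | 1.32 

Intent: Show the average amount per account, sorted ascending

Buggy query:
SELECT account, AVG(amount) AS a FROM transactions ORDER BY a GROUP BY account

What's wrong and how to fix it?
Bug: GROUP BY must precede ORDER BY

Fix: Reorder: SELECT … FROM … GROUP BY … ORDER BY …

Corrected query:
SELECT account, AVG(amount) AS a FROM transactions GROUP BY account ORDER BY a

Result:
account | a          
--------+------------
ACC-102 | 2234.603333
ACC-101 | 2536.585   
ACC-105 | 2579.056667
ACC-106 | 2794.83    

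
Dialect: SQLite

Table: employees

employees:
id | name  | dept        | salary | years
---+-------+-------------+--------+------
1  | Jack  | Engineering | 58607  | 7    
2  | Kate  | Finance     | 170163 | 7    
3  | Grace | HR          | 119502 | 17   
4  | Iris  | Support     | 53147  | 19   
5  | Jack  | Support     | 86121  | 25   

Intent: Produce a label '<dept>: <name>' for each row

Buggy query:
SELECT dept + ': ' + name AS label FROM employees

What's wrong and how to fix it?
Bug: SQLite uses || for string concatenation; + coerces text to numbers (yielding 0)

Fix: Replace + with || to concatenate text

Corrected query:
SELECT dept || ': ' || name AS label FROM employees

Result:
label            
-----------------
Engineering: Jack
Finance: Kate    
HR: Grace        
Support: Iris    
Support: Jack    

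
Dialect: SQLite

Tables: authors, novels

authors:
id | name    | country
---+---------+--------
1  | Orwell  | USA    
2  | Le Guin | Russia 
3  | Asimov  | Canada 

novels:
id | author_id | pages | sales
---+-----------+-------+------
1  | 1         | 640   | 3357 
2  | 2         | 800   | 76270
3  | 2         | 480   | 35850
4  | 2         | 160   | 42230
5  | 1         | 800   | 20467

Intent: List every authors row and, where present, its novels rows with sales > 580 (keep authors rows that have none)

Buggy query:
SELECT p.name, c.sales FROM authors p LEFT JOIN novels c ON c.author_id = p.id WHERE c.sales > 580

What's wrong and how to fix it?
Bug: A WHERE condition on the right-hand table after LEFT JOIN drops unmatched parents

Fix: Move the right-table condition into the ON clause so unmatched parents are kept

Corrected query:
SELECT p.name, c.sales FROM authors p LEFT JOIN novels c ON c.author_id = p.id AND c.sales > 580

Result:
name    | sales
--------+------
Orwell  | 3357 
Orwell  | 20467
Le Guin | 35850
Le Guin | 42230
Le Guin | 76270
Asimov  | NULL 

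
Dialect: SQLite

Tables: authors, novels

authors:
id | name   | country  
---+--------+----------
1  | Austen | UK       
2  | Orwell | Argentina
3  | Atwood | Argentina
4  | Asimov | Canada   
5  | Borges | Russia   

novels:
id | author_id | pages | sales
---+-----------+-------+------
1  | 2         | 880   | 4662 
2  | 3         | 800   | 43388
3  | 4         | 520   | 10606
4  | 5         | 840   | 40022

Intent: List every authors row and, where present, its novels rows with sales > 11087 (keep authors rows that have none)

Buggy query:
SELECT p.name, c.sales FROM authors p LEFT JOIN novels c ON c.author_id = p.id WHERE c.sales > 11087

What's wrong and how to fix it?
Bug: Filtering c.sales in WHERE discards the NULL rows produced by LEFT JOIN, turning it into an inner join

Fix: Move the right-table condition into the ON clause so unmatched parents are kept

Corrected query:
SELECT p.name, c.sales FROM authors p LEFT JOIN novels c ON c.author_id = p.id AND c.sales > 11087

Result:
name   | sales
-------+------
Austen | NULL 
Orwell | NULL 
Atwood | 43388
Asimov | NULL 
Borges | 40022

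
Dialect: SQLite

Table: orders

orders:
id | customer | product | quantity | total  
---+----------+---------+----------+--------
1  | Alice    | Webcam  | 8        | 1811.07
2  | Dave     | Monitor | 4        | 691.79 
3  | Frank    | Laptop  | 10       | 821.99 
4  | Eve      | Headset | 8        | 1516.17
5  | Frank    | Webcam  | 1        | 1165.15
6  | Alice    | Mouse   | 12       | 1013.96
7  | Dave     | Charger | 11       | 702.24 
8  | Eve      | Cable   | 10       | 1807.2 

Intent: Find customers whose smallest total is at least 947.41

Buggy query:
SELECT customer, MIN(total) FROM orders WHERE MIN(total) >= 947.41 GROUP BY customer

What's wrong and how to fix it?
Bug: MIN() in WHERE is a misuse of aggregate

Fix: Replace WHERE with HAVING after the GROUP BY

Corrected query:
SELECT customer, MIN(total) FROM orders GROUP BY customer HAVING MIN(total) >= 947.41

Result:
customer | MIN(total)
---------+-----------
Alice    | 1013.96   
Eve      | 1516.17   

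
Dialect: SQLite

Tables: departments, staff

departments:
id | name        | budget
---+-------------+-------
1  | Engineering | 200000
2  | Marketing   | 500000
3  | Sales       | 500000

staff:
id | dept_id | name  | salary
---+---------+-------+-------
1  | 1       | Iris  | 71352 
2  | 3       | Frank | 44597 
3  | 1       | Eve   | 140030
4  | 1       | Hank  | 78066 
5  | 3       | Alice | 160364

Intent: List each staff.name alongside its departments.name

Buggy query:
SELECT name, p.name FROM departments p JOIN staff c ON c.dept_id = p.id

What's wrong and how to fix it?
Bug: Both tables have a 'name' column; the unqualified reference is ambiguous

Fix: Qualify the column with its table alias (c.name)

Corrected query:
SELECT c.name, p.name FROM departments p JOIN staff c ON c.dept_id = p.id

Result:
name  | name       
------+------------
Iris  | Engineering
Frank | Sales      
Eve   | Engineering
Hank  | Engineering
Alice | Sales      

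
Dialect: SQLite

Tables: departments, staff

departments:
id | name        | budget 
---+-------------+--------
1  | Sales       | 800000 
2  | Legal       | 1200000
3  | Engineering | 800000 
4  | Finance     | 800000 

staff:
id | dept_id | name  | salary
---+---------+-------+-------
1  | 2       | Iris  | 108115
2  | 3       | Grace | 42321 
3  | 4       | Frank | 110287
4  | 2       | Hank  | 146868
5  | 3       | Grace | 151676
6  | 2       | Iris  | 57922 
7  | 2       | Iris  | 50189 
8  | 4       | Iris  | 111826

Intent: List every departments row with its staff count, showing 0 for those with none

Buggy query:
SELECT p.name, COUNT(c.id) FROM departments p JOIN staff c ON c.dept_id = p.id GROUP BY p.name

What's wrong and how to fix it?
Bug: An inner join excludes parents with zero children

Fix: Use LEFT JOIN so parents without children still appear (COUNT(c.id) gives 0)

Corrected query:
SELECT p.name, COUNT(c.id) FROM departments p LEFT JOIN staff c ON c.dept_id = p.id GROUP BY p.name

Result:
name        | COUNT(c.id)
------------+------------
Engineering | 2          
Finance     | 2          
Legal       | 4          
Sales       | 0          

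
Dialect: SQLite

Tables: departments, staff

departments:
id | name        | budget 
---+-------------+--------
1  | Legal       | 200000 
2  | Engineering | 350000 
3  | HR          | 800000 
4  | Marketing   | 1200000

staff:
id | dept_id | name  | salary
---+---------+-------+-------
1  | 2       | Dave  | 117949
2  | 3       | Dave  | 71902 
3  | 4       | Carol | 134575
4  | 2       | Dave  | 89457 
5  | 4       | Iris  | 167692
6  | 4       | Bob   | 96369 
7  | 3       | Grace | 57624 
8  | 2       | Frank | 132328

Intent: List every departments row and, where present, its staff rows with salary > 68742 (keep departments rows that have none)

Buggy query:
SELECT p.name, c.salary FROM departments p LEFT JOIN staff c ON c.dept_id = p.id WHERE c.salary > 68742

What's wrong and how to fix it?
Bug: A WHERE condition on the right-hand table after LEFT JOIN drops unmatched parents

Fix: Move the right-table condition into the ON clause so unmatched parents are kept

Corrected query:
SELECT p.name, c.salary FROM departments p LEFT JOIN staff c ON c.dept_id = p.id AND c.salary > 68742

Result:
name        | salary
------------+-------
Legal       | NULL  
Engineering | 89457 
Engineering | 117949
Engineering | 132328
HR          | 71902 
Marketing   | 96369 
Marketing   | 134575
Marketing   | 167692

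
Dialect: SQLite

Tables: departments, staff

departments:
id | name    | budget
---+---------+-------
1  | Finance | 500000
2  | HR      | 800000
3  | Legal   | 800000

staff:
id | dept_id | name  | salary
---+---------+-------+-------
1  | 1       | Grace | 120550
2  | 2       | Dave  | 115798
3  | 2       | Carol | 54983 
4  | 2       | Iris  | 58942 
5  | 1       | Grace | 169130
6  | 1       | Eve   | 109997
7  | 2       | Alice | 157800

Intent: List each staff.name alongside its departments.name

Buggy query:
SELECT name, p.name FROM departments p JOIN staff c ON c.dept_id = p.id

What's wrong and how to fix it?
Bug: 'name' exists in both joined tables, so the database can't tell which one is meant

Fix: Prefix ambiguous columns with the table alias

Corrected query:
SELECT c.name, p.name FROM departments p JOIN staff c ON c.dept_id = p.id

Result:
name  | name   
------+--------
Grace | Finance
Dave  | HR     
Carol | HR     
Iris  | HR     
Grace | Finance
Eve   | Finance
Alice | HR     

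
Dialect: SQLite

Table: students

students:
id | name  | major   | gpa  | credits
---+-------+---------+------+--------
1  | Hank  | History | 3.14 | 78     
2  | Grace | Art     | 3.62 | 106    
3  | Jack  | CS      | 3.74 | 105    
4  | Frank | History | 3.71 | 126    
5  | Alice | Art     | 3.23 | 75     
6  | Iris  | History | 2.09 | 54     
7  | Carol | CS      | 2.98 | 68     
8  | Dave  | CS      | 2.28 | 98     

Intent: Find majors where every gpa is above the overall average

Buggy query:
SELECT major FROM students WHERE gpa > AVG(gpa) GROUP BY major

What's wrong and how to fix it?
Bug: AVG() is an aggregate; it can't sit directly in WHERE

Fix: Compute the overall average in a scalar subquery and compare each group's MIN against it in HAVING

Corrected query:
SELECT major FROM students GROUP BY major HAVING MIN(gpa) > (SELECT AVG(gpa) FROM students)

Result:
major
-----
Art  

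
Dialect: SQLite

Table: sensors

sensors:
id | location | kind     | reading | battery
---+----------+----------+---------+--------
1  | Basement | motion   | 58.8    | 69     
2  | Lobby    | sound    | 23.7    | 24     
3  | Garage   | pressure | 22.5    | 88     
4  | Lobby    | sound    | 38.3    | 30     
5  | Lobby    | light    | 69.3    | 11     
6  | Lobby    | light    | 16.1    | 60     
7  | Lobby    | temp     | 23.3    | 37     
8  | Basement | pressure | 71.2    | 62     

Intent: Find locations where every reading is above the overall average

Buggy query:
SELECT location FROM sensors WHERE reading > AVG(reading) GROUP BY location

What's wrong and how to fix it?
Bug: WHERE evaluates per row before aggregation, so AVG() is unavailable

Fix: Compute the overall average in a scalar subquery and compare each group's MIN against it in HAVING

Corrected query:
SELECT location FROM sensors GROUP BY location HAVING MIN(reading) > (SELECT AVG(reading) FROM sensors)

Result:
location
--------
Basement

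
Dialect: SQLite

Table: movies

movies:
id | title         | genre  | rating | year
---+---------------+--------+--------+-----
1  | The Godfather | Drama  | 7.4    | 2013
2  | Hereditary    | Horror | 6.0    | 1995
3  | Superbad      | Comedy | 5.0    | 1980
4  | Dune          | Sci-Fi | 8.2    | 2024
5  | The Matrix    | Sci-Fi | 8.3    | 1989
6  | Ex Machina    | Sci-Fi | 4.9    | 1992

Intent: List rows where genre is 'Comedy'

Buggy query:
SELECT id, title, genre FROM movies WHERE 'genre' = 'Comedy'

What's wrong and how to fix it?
Bug: Single quotes denote string literals in SQL; the column name is being compared as a constant string

Fix: Remove the quotes around the column name (or use double quotes for an identifier)

Corrected query:
SELECT id, title, genre FROM movies WHERE genre = 'Comedy'

Result:
id | title    | genre 
---+----------+-------
3  | Superbad | Comedy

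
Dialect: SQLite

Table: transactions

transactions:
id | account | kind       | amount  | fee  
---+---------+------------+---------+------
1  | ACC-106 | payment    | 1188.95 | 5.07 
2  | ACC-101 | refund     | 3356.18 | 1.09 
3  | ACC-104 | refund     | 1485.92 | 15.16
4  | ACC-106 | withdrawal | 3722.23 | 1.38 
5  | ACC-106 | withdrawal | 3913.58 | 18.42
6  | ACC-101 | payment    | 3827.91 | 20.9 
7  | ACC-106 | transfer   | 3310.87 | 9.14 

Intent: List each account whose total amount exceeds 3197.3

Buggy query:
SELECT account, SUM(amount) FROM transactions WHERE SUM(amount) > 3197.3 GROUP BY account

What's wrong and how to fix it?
Bug: Aggregate functions cannot appear in a WHERE clause

Fix: Use HAVING (which filters groups after aggregation) instead of WHERE

Corrected query:
SELECT account, SUM(amount) FROM transactions GROUP BY account HAVING SUM(amount) > 3197.3

Result:
account | SUM(amount)
--------+------------
ACC-101 | 7184.09    
ACC-106 | 12135.63   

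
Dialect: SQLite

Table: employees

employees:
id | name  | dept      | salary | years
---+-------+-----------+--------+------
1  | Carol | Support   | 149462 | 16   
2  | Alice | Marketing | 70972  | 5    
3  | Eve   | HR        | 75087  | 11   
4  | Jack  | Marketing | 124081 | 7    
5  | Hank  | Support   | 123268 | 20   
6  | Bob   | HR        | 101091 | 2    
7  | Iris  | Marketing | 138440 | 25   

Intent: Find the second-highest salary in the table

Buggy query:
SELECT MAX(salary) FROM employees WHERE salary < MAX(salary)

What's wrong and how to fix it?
Bug: MAX(salary) on the right of the comparison is an aggregate-in-WHERE error

Fix: Compute the overall MAX in a subquery, then take MAX of rows below it

Corrected query:
SELECT MAX(salary) FROM employees WHERE salary < (SELECT MAX(salary) FROM employees)

Result:
MAX(salary)
-----------
138440     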